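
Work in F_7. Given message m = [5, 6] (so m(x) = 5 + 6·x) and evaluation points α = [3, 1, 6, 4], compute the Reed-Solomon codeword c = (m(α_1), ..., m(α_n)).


c = [2, 4, 6, 1]

Message polynomial: m(x) = 5 + 6·x (mod 7).
For each evaluation point α_i, compute m(α_i) mod 7:
  α_1 = 3: Horner steps 6 → 2, so m(3) = 2.
  α_2 = 1: Horner steps 6 → 4, so m(1) = 4.
  α_3 = 6: Horner steps 6 → 6, so m(6) = 6.
  α_4 = 4: Horner steps 6 → 1, so m(4) = 1.
Codeword c = [2, 4, 6, 1] ∈ F_7^4.


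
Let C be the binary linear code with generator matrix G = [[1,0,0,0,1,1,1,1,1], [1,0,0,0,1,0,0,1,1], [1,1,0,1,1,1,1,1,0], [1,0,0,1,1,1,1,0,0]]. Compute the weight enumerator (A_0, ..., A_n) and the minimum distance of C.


Weight distribution: A_0 = 1, A_2 = 2, A_3 = 3, A_4 = 3, A_5 = 4, A_6 = 2, A_7 = 1. Minimum distance d = 2.

Enumerate all 2^4 = 16 messages m ∈ F_2^4.
For each, compute codeword c = mG in F_2^9, then tally its weight.
  m = 0000 → c = 000000000, weight = 0.
  m = 1000 → c = 100011111, weight = 6.
  m = 0100 → c = 100010011, weight = 4.
  m = 1100 → c = 000001100, weight = 2.
  m = 0010 → c = 110111110, weight = 7.
  m = 1010 → c = 010100001, weight = 3.
  m = 0110 → c = 010101101, weight = 5.
  m = 1110 → c = 110110010, weight = 5.
  m = 0001 → c = 100111100, weight = 5.
  m = 1001 → c = 000100011, weight = 3.
  m = 0101 → c = 000101111, weight = 5.
  m = 1101 → c = 100110000, weight = 3.
  m = 0011 → c = 010000010, weight = 2.
  m = 1011 → c = 110011101, weight = 6.
  m = 0111 → c = 110010001, weight = 4.
  m = 1111 → c = 010001110, weight = 4.
Tally weights:
  weight 0: 1 codewords.
  weight 2: 2 codewords.
  weight 3: 3 codewords.
  weight 4: 3 codewords.
  weight 5: 4 codewords.
  weight 6: 2 codewords.
  weight 7: 1 codewords.
Minimum distance d = smallest w > 0 with A_w > 0 = 2.
Sanity: Σ A_w = 16 = 2^4 = 16 ✓.


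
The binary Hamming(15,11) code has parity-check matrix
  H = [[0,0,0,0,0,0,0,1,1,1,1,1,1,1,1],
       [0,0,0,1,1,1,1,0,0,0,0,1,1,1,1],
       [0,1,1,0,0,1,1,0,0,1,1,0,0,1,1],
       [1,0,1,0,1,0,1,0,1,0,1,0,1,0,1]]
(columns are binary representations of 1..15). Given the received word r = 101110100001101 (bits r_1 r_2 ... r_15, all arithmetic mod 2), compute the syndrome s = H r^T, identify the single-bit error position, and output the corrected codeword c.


s = (1, 0, 1, 0)^T, error position = 10, corrected codeword c = 101110100101101

Compute s = H r^T mod 2 one row at a time:
  s_1 = 0 + 0 + 0 + 0 + 1 + 1 + 0 + 1 = 3 ≡ 1 (mod 2).
  s_2 = 1 + 1 + 0 + 1 + 1 + 1 + 0 + 1 = 6 ≡ 0 (mod 2).
  s_3 = 0 + 1 + 0 + 1 + 0 + 0 + 0 + 1 = 3 ≡ 1 (mod 2).
  s_4 = 1 + 1 + 1 + 1 + 0 + 0 + 1 + 1 = 6 ≡ 0 (mod 2).
s = (1, 0, 1, 0)^T — this equals column 10 of H (binary 1010), so error is at position 10.
Correct: flip bit 10 of r = 101110100001101 to get c = 101110100101101.


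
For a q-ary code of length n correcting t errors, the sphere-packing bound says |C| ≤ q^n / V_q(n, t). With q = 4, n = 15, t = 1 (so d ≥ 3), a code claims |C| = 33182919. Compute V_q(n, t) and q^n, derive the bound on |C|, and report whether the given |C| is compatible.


V_q(n, t) = 46, q^n = 1073741824, Hamming bound = 23342213, |C| = 33182919 > bound (violated).

Step 1: Compute V_q(n, t) = Σ_{j=0}^1 C(n, j) (q−1)^j.
  j = 0: C(15,0)·(3)^0 = 1·1 = 1.
  j = 1: C(15,1)·(3)^1 = 15·3 = 45.
  V_q(n, t) = 1 + 45 = 46.
Step 2: q^n = 4^15 = 1073741824.
Step 3: Hamming bound ⌊q^n / V_q(n,t)⌋ = ⌊1073741824/46⌋ = 23342213.
Step 4: Compare |C| = 33182919 to 23342213: violated.
The claimed |C| lies above the Hamming bound, so no 4-ary code of length 15 with d ≥ 3 can have 33182919 codewords.


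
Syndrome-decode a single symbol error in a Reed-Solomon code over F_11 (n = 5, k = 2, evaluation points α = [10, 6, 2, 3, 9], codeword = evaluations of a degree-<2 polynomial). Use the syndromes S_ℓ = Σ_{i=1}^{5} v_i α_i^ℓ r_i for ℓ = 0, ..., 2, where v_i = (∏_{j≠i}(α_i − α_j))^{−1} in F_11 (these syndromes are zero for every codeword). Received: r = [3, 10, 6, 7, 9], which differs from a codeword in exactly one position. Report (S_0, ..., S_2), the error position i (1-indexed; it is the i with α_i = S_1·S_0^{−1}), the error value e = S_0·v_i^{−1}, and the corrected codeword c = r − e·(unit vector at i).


S = (3, 5, 1), error at position 5, error magnitude e = 7, c = [3, 10, 6, 7, 2].

Step 1: column multipliers v_i = (∏_{j≠i}(α_i − α_j))^{−1} mod 11.
  i = 1 (α = 10): (10−6)(10−2)(10−3)(10−9) = 4·8·7·1 = 224 ≡ 4, so v_1 = 4^{−1} = 3 (mod 11).
  i = 2 (α = 6): (6−10)(6−2)(6−3)(6−9) = (−4)·4·3·(−3) = 144 ≡ 1, so v_2 = 1^{−1} = 1 (mod 11).
  i = 3 (α = 2): (2−10)(2−6)(2−3)(2−9) = (−8)·(−4)·(−1)·(−7) = 224 ≡ 4, so v_3 = 4^{−1} = 3 (mod 11).
  i = 4 (α = 3): (3−10)(3−6)(3−2)(3−9) = (−7)·(−3)·1·(−6) = −126 ≡ 6, so v_4 = 6^{−1} = 2 (mod 11).
  i = 5 (α = 9): (9−10)(9−6)(9−2)(9−3) = (−1)·3·7·6 = −126 ≡ 6, so v_5 = 6^{−1} = 2 (mod 11).
  v = [3, 1, 3, 2, 2].
Step 2: syndromes of r = [3, 10, 6, 7, 9] (all sums mod 11).
  S_0 = Σ v_i r_i = 3·3 + 1·10 + 3·6 + 2·7 + 2·9 = 69 ≡ 3.
  S_1 = Σ v_i α_i r_i = 3·10·3 + 1·6·10 + 3·2·6 + 2·3·7 + 2·9·9 = 390 ≡ 5.
  α_i^2 mod 11 = [1, 3, 4, 9, 4].
  S_2 = Σ v_i α_i^2 r_i = 3·1·3 + 1·3·10 + 3·4·6 + 2·9·7 + 2·4·9 = 309 ≡ 1.
  S = (3, 5, 1) ≠ 0, so r is not a codeword (an error is present).
Step 3: locate the error. For a single error e at position i, S_ℓ = v_i·e·α_i^ℓ, so α_err = S_1/S_0.
  S_0^{−1} = 3^{−1} = 4 (mod 11), so α_err = 5·4 = 20 ≡ 9 = α_5. Error position i = 5.
  Consistency check: S_2/S_1 = 1·9 = 9 ≡ 9 = α_err ✓ (single-error assumption holds).
Step 4: error magnitude e = S_0/v_5 = S_0·∏_{j≠5}(α_5 − α_j) = 3·6 = 18 ≡ 7 (mod 11).
Step 5: correct position 5: c_5 = r_5 − e = 9 − 7 ≡ 2 (mod 11). Hence c = [3, 10, 6, 7, 2].
  Check: interpolating c through the α_i gives m(x) = 4 + 1·x (degree < 2) with m(α_i) = c_i for every i, so c is indeed a codeword.


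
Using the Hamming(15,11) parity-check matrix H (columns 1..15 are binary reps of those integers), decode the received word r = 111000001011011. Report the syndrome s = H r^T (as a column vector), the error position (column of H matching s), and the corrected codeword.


s = (1, 1, 1, 1)^T, error position = 15, corrected codeword c = 111000001011010

Compute s = H r^T mod 2 one row at a time:
  s_1 = 0 + 1 + 0 + 1 + 1 + 0 + 1 + 1 = 5 ≡ 1 (mod 2).
  s_2 = 0 + 0 + 0 + 0 + 1 + 0 + 1 + 1 = 3 ≡ 1 (mod 2).
  s_3 = 1 + 1 + 0 + 0 + 0 + 1 + 1 + 1 = 5 ≡ 1 (mod 2).
  s_4 = 1 + 1 + 0 + 0 + 1 + 1 + 0 + 1 = 5 ≡ 1 (mod 2).
s = (1, 1, 1, 1)^T — this equals column 15 of H (binary 1111), so error is at position 15.
Correct: flip bit 15 of r = 111000001011011 to get c = 111000001011010.


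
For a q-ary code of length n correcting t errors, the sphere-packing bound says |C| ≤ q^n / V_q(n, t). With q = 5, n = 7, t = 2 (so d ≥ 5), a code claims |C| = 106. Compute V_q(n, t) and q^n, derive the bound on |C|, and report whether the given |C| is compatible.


V_q(n, t) = 365, q^n = 78125, Hamming bound = 214, |C| = 106 ≤ bound (satisfied).

Step 1: Compute V_q(n, t) = Σ_{j=0}^2 C(n, j) (q−1)^j.
  j = 0: C(7,0)·(4)^0 = 1·1 = 1.
  j = 1: C(7,1)·(4)^1 = 7·4 = 28.
  j = 2: C(7,2)·(4)^2 = 21·16 = 336.
  V_q(n, t) = 1 + 28 + 336 = 365.
Step 2: q^n = 5^7 = 78125.
Step 3: Hamming bound ⌊q^n / V_q(n,t)⌋ = ⌊78125/365⌋ = 214.
Step 4: Compare |C| = 106 to 214: satisfied.
The claimed |C| lies below the Hamming bound.


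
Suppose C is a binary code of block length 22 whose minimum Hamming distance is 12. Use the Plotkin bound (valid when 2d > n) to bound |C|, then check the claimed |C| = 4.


Plotkin bound M ≤ 12; given |C| = 4 ≤ bound (satisfied).

Check applicability: 2d = 24, n = 22.
2d − n = 2 > 0, so Plotkin applies.
Compute d/(2d−n) = 12/2 ≈ 6.0000.
⌊d/(2d−n)⌋ = 6.
Plotkin bound: M ≤ 2·6 = 12.
Given |C| = 4, check: satisfied.
This |C| is below the Plotkin bound.


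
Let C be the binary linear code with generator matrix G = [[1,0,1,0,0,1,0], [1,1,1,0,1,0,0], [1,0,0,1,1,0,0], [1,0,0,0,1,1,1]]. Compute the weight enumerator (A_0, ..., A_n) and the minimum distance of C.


Weight distribution: A_0 = 1, A_3 = 7, A_4 = 7, A_7 = 1. Minimum distance d = 3.

Enumerate all 2^4 = 16 messages m ∈ F_2^4.
For each, compute codeword c = mG in F_2^7, then tally its weight.
  m = 0000 → c = 0000000, weight = 0.
  m = 1000 → c = 1010010, weight = 3.
  m = 0100 → c = 1110100, weight = 4.
  m = 1100 → c = 0100110, weight = 3.
  m = 0010 → c = 1001100, weight = 3.
  m = 1010 → c = 0011110, weight = 4.
  m = 0110 → c = 0111000, weight = 3.
  m = 1110 → c = 1101010, weight = 4.
  m = 0001 → c = 1000111, weight = 4.
  m = 1001 → c = 0010101, weight = 3.
  m = 0101 → c = 0110011, weight = 4.
  m = 1101 → c = 1100001, weight = 3.
  m = 0011 → c = 0001011, weight = 3.
  m = 1011 → c = 1011001, weight = 4.
  m = 0111 → c = 1111111, weight = 7.
  m = 1111 → c = 0101101, weight = 4.
Tally weights:
  weight 0: 1 codewords.
  weight 3: 7 codewords.
  weight 4: 7 codewords.
  weight 7: 1 codewords.
Minimum distance d = smallest w > 0 with A_w > 0 = 3.
Sanity: Σ A_w = 16 = 2^4 = 16 ✓.


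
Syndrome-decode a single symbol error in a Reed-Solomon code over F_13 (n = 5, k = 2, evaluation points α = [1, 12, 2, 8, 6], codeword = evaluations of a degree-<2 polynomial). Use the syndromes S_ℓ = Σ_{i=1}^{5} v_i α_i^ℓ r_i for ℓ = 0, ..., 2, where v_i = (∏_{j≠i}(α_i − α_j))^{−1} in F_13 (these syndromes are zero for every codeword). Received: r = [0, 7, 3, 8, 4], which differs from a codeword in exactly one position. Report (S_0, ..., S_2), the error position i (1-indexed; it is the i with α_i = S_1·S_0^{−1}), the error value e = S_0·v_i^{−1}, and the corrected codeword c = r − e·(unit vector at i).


S = (9, 2, 12), error at position 5, error magnitude e = 2, c = [0, 7, 3, 8, 2].

Step 1: column multipliers v_i = (∏_{j≠i}(α_i − α_j))^{−1} mod 13.
  i = 1 (α = 1): (1−12)(1−2)(1−8)(1−6) = (−11)·(−1)·(−7)·(−5) = 385 ≡ 8, so v_1 = 8^{−1} = 5 (mod 13).
  i = 2 (α = 12): (12−1)(12−2)(12−8)(12−6) = 11·10·4·6 = 2640 ≡ 1, so v_2 = 1^{−1} = 1 (mod 13).
  i = 3 (α = 2): (2−1)(2−12)(2−8)(2−6) = 1·(−10)·(−6)·(−4) = −240 ≡ 7, so v_3 = 7^{−1} = 2 (mod 13).
  i = 4 (α = 8): (8−1)(8−12)(8−2)(8−6) = 7·(−4)·6·2 = −336 ≡ 2, so v_4 = 2^{−1} = 7 (mod 13).
  i = 5 (α = 6): (6−1)(6−12)(6−2)(6−8) = 5·(−6)·4·(−2) = 240 ≡ 6, so v_5 = 6^{−1} = 11 (mod 13).
  v = [5, 1, 2, 7, 11].
Step 2: syndromes of r = [0, 7, 3, 8, 4] (all sums mod 13).
  S_0 = Σ v_i r_i = 5·0 + 1·7 + 2·3 + 7·8 + 11·4 = 113 ≡ 9.
  S_1 = Σ v_i α_i r_i = 5·1·0 + 1·12·7 + 2·2·3 + 7·8·8 + 11·6·4 = 808 ≡ 2.
  α_i^2 mod 13 = [1, 1, 4, 12, 10].
  S_2 = Σ v_i α_i^2 r_i = 5·1·0 + 1·1·7 + 2·4·3 + 7·12·8 + 11·10·4 = 1143 ≡ 12.
  S = (9, 2, 12) ≠ 0, so r is not a codeword (an error is present).
Step 3: locate the error. For a single error e at position i, S_ℓ = v_i·e·α_i^ℓ, so α_err = S_1/S_0.
  S_0^{−1} = 9^{−1} = 3 (mod 13), so α_err = 2·3 = 6 ≡ 6 = α_5. Error position i = 5.
  Consistency check: S_2/S_1 = 12·7 = 84 ≡ 6 = α_err ✓ (single-error assumption holds).
Step 4: error magnitude e = S_0/v_5 = S_0·∏_{j≠5}(α_5 − α_j) = 9·6 = 54 ≡ 2 (mod 13).
Step 5: correct position 5: c_5 = r_5 − e = 4 − 2 ≡ 2 (mod 13). Hence c = [0, 7, 3, 8, 2].
  Check: interpolating c through the α_i gives m(x) = 10 + 3·x (degree < 2) with m(α_i) = c_i for every i, so c is indeed a codeword.


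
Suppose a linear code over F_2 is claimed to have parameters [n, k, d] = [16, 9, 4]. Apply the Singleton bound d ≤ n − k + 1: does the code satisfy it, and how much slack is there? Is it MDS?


Singleton RHS = n − k + 1 = 8, slack = 4, bound satisfied, not MDS.

Singleton bound: d ≤ n − k + 1.
Here n = 16, k = 9, so n − k + 1 = 8.
Given d = 4, check d ≤ 8: YES.
Slack = (n − k + 1) − d = 4.
The code is NOT MDS (slack = 4 > 0).
Description: the claimed parameters are [16, 9, 4]_2; such a code would be non-MDS.


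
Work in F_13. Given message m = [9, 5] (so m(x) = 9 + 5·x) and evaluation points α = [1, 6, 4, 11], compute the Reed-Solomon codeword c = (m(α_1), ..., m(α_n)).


c = [1, 0, 3, 12]

Message polynomial: m(x) = 9 + 5·x (mod 13).
For each evaluation point α_i, compute m(α_i) mod 13:
  α_1 = 1: Horner steps 5 → 1, so m(1) = 1.
  α_2 = 6: Horner steps 5 → 0, so m(6) = 0.
  α_3 = 4: Horner steps 5 → 3, so m(4) = 3.
  α_4 = 11: Horner steps 5 → 12, so m(11) = 12.
Codeword c = [1, 0, 3, 12] ∈ F_13^4.


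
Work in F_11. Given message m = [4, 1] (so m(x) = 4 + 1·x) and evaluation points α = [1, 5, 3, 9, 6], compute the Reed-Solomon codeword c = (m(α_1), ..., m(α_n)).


c = [5, 9, 7, 2, 10]

Message polynomial: m(x) = 4 + 1·x (mod 11).
For each evaluation point α_i, compute m(α_i) mod 11:
  α_1 = 1: Horner steps 1 → 5, so m(1) = 5.
  α_2 = 5: Horner steps 1 → 9, so m(5) = 9.
  α_3 = 3: Horner steps 1 → 7, so m(3) = 7.
  α_4 = 9: Horner steps 1 → 2, so m(9) = 2.
  α_5 = 6: Horner steps 1 → 10, so m(6) = 10.
Codeword c = [5, 9, 7, 2, 10] ∈ F_11^5.


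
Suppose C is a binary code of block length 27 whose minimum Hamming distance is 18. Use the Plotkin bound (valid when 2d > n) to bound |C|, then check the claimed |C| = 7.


Plotkin bound M ≤ 4; given |C| = 7 > bound (violated).

Check applicability: 2d = 36, n = 27.
2d − n = 9 > 0, so Plotkin applies.
Compute d/(2d−n) = 18/9 ≈ 2.0000.
⌊d/(2d−n)⌋ = 2.
Plotkin bound: M ≤ 2·2 = 4.
Given |C| = 7, check: VIOLATED.
This |C| is above the Plotkin bound, so no binary code with n = 27, d = 18 and 7 codewords exists.


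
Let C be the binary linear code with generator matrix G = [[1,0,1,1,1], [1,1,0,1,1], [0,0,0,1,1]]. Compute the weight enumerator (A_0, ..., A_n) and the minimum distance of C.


Weight distribution: A_0 = 1, A_2 = 4, A_4 = 3. Minimum distance d = 2.

Enumerate all 2^3 = 8 messages m ∈ F_2^3.
For each, compute codeword c = mG in F_2^5, then tally its weight.
  m = 000 → c = 00000, weight = 0.
  m = 100 → c = 10111, weight = 4.
  m = 010 → c = 11011, weight = 4.
  m = 110 → c = 01100, weight = 2.
  m = 001 → c = 00011, weight = 2.
  m = 101 → c = 10100, weight = 2.
  m = 011 → c = 11000, weight = 2.
  m = 111 → c = 01111, weight = 4.
Tally weights:
  weight 0: 1 codewords.
  weight 2: 4 codewords.
  weight 4: 3 codewords.
Minimum distance d = smallest w > 0 with A_w > 0 = 2.
Sanity: Σ A_w = 8 = 2^3 = 8 ✓.


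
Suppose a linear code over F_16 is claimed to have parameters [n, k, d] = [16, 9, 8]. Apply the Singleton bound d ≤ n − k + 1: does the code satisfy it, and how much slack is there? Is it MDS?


Singleton RHS = n − k + 1 = 8, slack = 0, bound satisfied, MDS.

Singleton bound: d ≤ n − k + 1.
Here n = 16, k = 9, so n − k + 1 = 8.
Given d = 8, check d ≤ 8: YES.
Slack = (n − k + 1) − d = 0.
The code is MDS (slack = 0).
Description: the claimed parameters are [16, 9, 8]_16; such a code would be MDS (meets Singleton bound).


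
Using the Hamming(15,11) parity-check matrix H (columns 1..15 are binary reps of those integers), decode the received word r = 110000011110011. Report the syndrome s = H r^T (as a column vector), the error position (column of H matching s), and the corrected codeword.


s = (0, 0, 1, 0)^T, error position = 2, corrected codeword c = 100000011110011

Compute s = H r^T mod 2 one row at a time:
  s_1 = 1 + 1 + 1 + 1 + 0 + 0 + 1 + 1 = 6 ≡ 0 (mod 2).
  s_2 = 0 + 0 + 0 + 0 + 0 + 0 + 1 + 1 = 2 ≡ 0 (mod 2).
  s_3 = 1 + 0 + 0 + 0 + 1 + 1 + 1 + 1 = 5 ≡ 1 (mod 2).
  s_4 = 1 + 0 + 0 + 0 + 1 + 1 + 0 + 1 = 4 ≡ 0 (mod 2).
s = (0, 0, 1, 0)^T — this equals column 2 of H (binary 0010), so error is at position 2.
Correct: flip bit 2 of r = 110000011110011 to get c = 100000011110011.


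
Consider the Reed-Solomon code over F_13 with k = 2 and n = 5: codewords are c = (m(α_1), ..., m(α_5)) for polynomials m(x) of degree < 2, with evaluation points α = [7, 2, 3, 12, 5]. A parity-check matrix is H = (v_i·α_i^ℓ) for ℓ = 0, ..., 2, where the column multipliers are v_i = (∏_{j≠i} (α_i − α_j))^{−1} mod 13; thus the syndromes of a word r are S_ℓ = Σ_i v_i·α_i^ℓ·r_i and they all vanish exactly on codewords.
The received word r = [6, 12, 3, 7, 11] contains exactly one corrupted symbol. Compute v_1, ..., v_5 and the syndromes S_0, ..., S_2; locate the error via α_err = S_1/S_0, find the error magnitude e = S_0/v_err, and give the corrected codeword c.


S = (5, 8, 5), error at position 4, error magnitude e = 7, c = [6, 12, 3, 0, 11].

Step 1: column multipliers v_i = (∏_{j≠i}(α_i − α_j))^{−1} mod 13.
  i = 1 (α = 7): (7−2)(7−3)(7−12)(7−5) = 5·4·(−5)·2 = −200 ≡ 8, so v_1 = 8^{−1} = 5 (mod 13).
  i = 2 (α = 2): (2−7)(2−3)(2−12)(2−5) = (−5)·(−1)·(−10)·(−3) = 150 ≡ 7, so v_2 = 7^{−1} = 2 (mod 13).
  i = 3 (α = 3): (3−7)(3−2)(3−12)(3−5) = (−4)·1·(−9)·(−2) = −72 ≡ 6, so v_3 = 6^{−1} = 11 (mod 13).
  i = 4 (α = 12): (12−7)(12−2)(12−3)(12−5) = 5·10·9·7 = 3150 ≡ 4, so v_4 = 4^{−1} = 10 (mod 13).
  i = 5 (α = 5): (5−7)(5−2)(5−3)(5−12) = (−2)·3·2·(−7) = 84 ≡ 6, so v_5 = 6^{−1} = 11 (mod 13).
  v = [5, 2, 11, 10, 11].
Step 2: syndromes of r = [6, 12, 3, 7, 11] (all sums mod 13).
  S_0 = Σ v_i r_i = 5·6 + 2·12 + 11·3 + 10·7 + 11·11 = 278 ≡ 5.
  S_1 = Σ v_i α_i r_i = 5·7·6 + 2·2·12 + 11·3·3 + 10·12·7 + 11·5·11 = 1802 ≡ 8.
  α_i^2 mod 13 = [10, 4, 9, 1, 12].
  S_2 = Σ v_i α_i^2 r_i = 5·10·6 + 2·4·12 + 11·9·3 + 10·1·7 + 11·12·11 = 2215 ≡ 5.
  S = (5, 8, 5) ≠ 0, so r is not a codeword (an error is present).
Step 3: locate the error. For a single error e at position i, S_ℓ = v_i·e·α_i^ℓ, so α_err = S_1/S_0.
  S_0^{−1} = 5^{−1} = 8 (mod 13), so α_err = 8·8 = 64 ≡ 12 = α_4. Error position i = 4.
  Consistency check: S_2/S_1 = 5·5 = 25 ≡ 12 = α_err ✓ (single-error assumption holds).
Step 4: error magnitude e = S_0/v_4 = S_0·∏_{j≠4}(α_4 − α_j) = 5·4 = 20 ≡ 7 (mod 13).
Step 5: correct position 4: c_4 = r_4 − e = 7 − 7 ≡ 0 (mod 13). Hence c = [6, 12, 3, 0, 11].
  Check: interpolating c through the α_i gives m(x) = 4 + 4·x (degree < 2) with m(α_i) = c_i for every i, so c is indeed a codeword.


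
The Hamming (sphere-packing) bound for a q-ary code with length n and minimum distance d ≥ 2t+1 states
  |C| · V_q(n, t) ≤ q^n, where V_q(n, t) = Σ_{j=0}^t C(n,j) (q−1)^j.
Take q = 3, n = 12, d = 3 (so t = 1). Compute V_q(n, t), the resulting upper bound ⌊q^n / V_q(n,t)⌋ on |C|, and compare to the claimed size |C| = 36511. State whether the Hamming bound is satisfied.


V_q(n, t) = 25, q^n = 531441, Hamming bound = 21257, |C| = 36511 > bound (violated).

Step 1: Compute V_q(n, t) = Σ_{j=0}^1 C(n, j) (q−1)^j.
  j = 0: C(12,0)·(2)^0 = 1·1 = 1.
  j = 1: C(12,1)·(2)^1 = 12·2 = 24.
  V_q(n, t) = 1 + 24 = 25.
Step 2: q^n = 3^12 = 531441.
Step 3: Hamming bound ⌊q^n / V_q(n,t)⌋ = ⌊531441/25⌋ = 21257.
Step 4: Compare |C| = 36511 to 21257: violated.
The claimed |C| lies above the Hamming bound, so no 3-ary code of length 12 with d ≥ 3 can have 36511 codewords.


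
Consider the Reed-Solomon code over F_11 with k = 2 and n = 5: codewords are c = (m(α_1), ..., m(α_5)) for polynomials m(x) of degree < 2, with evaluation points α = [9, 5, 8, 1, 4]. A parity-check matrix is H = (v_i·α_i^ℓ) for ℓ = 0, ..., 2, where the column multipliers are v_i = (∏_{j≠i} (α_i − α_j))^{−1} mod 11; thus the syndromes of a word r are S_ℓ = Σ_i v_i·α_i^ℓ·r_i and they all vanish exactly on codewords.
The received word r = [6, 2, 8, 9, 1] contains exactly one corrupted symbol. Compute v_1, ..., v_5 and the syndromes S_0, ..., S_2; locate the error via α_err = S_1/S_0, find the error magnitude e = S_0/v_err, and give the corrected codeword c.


S = (9, 6, 4), error at position 3, error magnitude e = 3, c = [6, 2, 5, 9, 1].

Step 1: column multipliers v_i = (∏_{j≠i}(α_i − α_j))^{−1} mod 11.
  i = 1 (α = 9): (9−5)(9−8)(9−1)(9−4) = 4·1·8·5 = 160 ≡ 6, so v_1 = 6^{−1} = 2 (mod 11).
  i = 2 (α = 5): (5−9)(5−8)(5−1)(5−4) = (−4)·(−3)·4·1 = 48 ≡ 4, so v_2 = 4^{−1} = 3 (mod 11).
  i = 3 (α = 8): (8−9)(8−5)(8−1)(8−4) = (−1)·3·7·4 = −84 ≡ 4, so v_3 = 4^{−1} = 3 (mod 11).
  i = 4 (α = 1): (1−9)(1−5)(1−8)(1−4) = (−8)·(−4)·(−7)·(−3) = 672 ≡ 1, so v_4 = 1^{−1} = 1 (mod 11).
  i = 5 (α = 4): (4−9)(4−5)(4−8)(4−1) = (−5)·(−1)·(−4)·3 = −60 ≡ 6, so v_5 = 6^{−1} = 2 (mod 11).
  v = [2, 3, 3, 1, 2].
Step 2: syndromes of r = [6, 2, 8, 9, 1] (all sums mod 11).
  S_0 = Σ v_i r_i = 2·6 + 3·2 + 3·8 + 1·9 + 2·1 = 53 ≡ 9.
  S_1 = Σ v_i α_i r_i = 2·9·6 + 3·5·2 + 3·8·8 + 1·1·9 + 2·4·1 = 347 ≡ 6.
  α_i^2 mod 11 = [4, 3, 9, 1, 5].
  S_2 = Σ v_i α_i^2 r_i = 2·4·6 + 3·3·2 + 3·9·8 + 1·1·9 + 2·5·1 = 301 ≡ 4.
  S = (9, 6, 4) ≠ 0, so r is not a codeword (an error is present).
Step 3: locate the error. For a single error e at position i, S_ℓ = v_i·e·α_i^ℓ, so α_err = S_1/S_0.
  S_0^{−1} = 9^{−1} = 5 (mod 11), so α_err = 6·5 = 30 ≡ 8 = α_3. Error position i = 3.
  Consistency check: S_2/S_1 = 4·2 = 8 ≡ 8 = α_err ✓ (single-error assumption holds).
Step 4: error magnitude e = S_0/v_3 = S_0·∏_{j≠3}(α_3 − α_j) = 9·4 = 36 ≡ 3 (mod 11).
Step 5: correct position 3: c_3 = r_3 − e = 8 − 3 ≡ 5 (mod 11). Hence c = [6, 2, 5, 9, 1].
  Check: interpolating c through the α_i gives m(x) = 8 + 1·x (degree < 2) with m(α_i) = c_i for every i, so c is indeed a codeword.


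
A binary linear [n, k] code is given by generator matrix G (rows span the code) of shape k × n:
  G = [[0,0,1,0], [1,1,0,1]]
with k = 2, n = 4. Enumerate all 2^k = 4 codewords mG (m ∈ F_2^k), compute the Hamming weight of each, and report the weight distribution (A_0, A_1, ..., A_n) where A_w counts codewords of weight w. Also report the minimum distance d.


Weight distribution: A_0 = 1, A_1 = 1, A_3 = 1, A_4 = 1. Minimum distance d = 1.

Enumerate all 2^2 = 4 messages m ∈ F_2^2.
For each, compute codeword c = mG in F_2^4, then tally its weight.
  m = 00 → c = 0000, weight = 0.
  m = 10 → c = 0010, weight = 1.
  m = 01 → c = 1101, weight = 3.
  m = 11 → c = 1111, weight = 4.
Tally weights:
  weight 0: 1 codewords.
  weight 1: 1 codewords.
  weight 3: 1 codewords.
  weight 4: 1 codewords.
Minimum distance d = smallest w > 0 with A_w > 0 = 1.
Sanity: Σ A_w = 4 = 2^2 = 4 ✓.


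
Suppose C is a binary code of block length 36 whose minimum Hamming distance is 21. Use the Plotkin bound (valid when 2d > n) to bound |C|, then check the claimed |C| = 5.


Plotkin bound M ≤ 6; given |C| = 5 ≤ bound (satisfied).

Check applicability: 2d = 42, n = 36.
2d − n = 6 > 0, so Plotkin applies.
Compute d/(2d−n) = 21/6 ≈ 3.5000.
⌊d/(2d−n)⌋ = 3.
Plotkin bound: M ≤ 2·3 = 6.
Given |C| = 5, check: satisfied.
This |C| is below the Plotkin bound.


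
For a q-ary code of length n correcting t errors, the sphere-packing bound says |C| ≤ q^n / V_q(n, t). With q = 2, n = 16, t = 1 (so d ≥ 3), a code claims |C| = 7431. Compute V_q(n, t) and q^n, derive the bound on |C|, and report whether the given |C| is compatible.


V_q(n, t) = 17, q^n = 65536, Hamming bound = 3855, |C| = 7431 > bound (violated).

Step 1: Compute V_q(n, t) = Σ_{j=0}^1 C(n, j) (q−1)^j.
  j = 0: C(16,0)·(1)^0 = 1·1 = 1.
  j = 1: C(16,1)·(1)^1 = 16·1 = 16.
  V_q(n, t) = 1 + 16 = 17.
Step 2: q^n = 2^16 = 65536.
Step 3: Hamming bound ⌊q^n / V_q(n,t)⌋ = ⌊65536/17⌋ = 3855.
Step 4: Compare |C| = 7431 to 3855: violated.
The claimed |C| lies above the Hamming bound, so no 2-ary code of length 16 with d ≥ 3 can have 7431 codewords.


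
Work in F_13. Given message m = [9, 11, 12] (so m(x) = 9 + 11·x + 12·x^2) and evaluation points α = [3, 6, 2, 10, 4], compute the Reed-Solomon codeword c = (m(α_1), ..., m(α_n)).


c = [7, 0, 1, 6, 11]

Message polynomial: m(x) = 9 + 11·x + 12·x^2 (mod 13).
For each evaluation point α_i, compute m(α_i) mod 13:
  α_1 = 3: Horner steps 12 → 8 → 7, so m(3) = 7.
  α_2 = 6: Horner steps 12 → 5 → 0, so m(6) = 0.
  α_3 = 2: Horner steps 12 → 9 → 1, so m(2) = 1.
  α_4 = 10: Horner steps 12 → 1 → 6, so m(10) = 6.
  α_5 = 4: Horner steps 12 → 7 → 11, so m(4) = 11.
Codeword c = [7, 0, 1, 6, 11] ∈ F_13^5.


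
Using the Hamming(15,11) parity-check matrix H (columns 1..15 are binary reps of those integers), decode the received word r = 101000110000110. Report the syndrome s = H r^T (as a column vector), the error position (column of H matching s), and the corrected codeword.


s = (1, 1, 1, 0)^T, error position = 14, corrected codeword c = 101000110000100

Compute s = H r^T mod 2 one row at a time:
  s_1 = 1 + 0 + 0 + 0 + 0 + 1 + 1 + 0 = 3 ≡ 1 (mod 2).
  s_2 = 0 + 0 + 0 + 1 + 0 + 1 + 1 + 0 = 3 ≡ 1 (mod 2).
  s_3 = 0 + 1 + 0 + 1 + 0 + 0 + 1 + 0 = 3 ≡ 1 (mod 2).
  s_4 = 1 + 1 + 0 + 1 + 0 + 0 + 1 + 0 = 4 ≡ 0 (mod 2).
s = (1, 1, 1, 0)^T — this equals column 14 of H (binary 1110), so error is at position 14.
Correct: flip bit 14 of r = 101000110000110 to get c = 101000110000100.


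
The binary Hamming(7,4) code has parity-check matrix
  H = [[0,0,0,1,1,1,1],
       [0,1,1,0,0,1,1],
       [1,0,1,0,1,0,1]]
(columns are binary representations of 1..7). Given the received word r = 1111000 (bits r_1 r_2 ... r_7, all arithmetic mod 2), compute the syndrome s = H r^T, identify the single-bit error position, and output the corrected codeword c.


s = (1, 0, 0)^T, error position = 4, corrected codeword c = 1110000

Compute s = H r^T mod 2 one row at a time:
  s_1 = 1 + 0 + 0 + 0 = 1 ≡ 1 (mod 2).
  s_2 = 1 + 1 + 0 + 0 = 2 ≡ 0 (mod 2).
  s_3 = 1 + 1 + 0 + 0 = 2 ≡ 0 (mod 2).
s = (1, 0, 0)^T — this equals column 4 of H (binary 100), so error is at position 4.
Correct: flip bit 4 of r = 1111000 to get c = 1110000.


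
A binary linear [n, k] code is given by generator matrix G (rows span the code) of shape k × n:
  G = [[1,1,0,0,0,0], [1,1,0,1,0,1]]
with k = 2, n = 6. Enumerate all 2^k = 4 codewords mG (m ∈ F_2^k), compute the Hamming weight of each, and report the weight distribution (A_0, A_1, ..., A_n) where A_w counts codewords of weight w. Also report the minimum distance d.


Weight distribution: A_0 = 1, A_2 = 2, A_4 = 1. Minimum distance d = 2.

Enumerate all 2^2 = 4 messages m ∈ F_2^2.
For each, compute codeword c = mG in F_2^6, then tally its weight.
  m = 00 → c = 000000, weight = 0.
  m = 10 → c = 110000, weight = 2.
  m = 01 → c = 110101, weight = 4.
  m = 11 → c = 000101, weight = 2.
Tally weights:
  weight 0: 1 codewords.
  weight 2: 2 codewords.
  weight 4: 1 codewords.
Minimum distance d = smallest w > 0 with A_w > 0 = 2.
Sanity: Σ A_w = 4 = 2^2 = 4 ✓.


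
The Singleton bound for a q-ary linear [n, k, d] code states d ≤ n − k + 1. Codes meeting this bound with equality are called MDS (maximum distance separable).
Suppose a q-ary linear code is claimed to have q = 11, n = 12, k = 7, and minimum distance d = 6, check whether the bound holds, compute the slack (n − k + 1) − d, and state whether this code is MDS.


Singleton RHS = n − k + 1 = 6, slack = 0, bound satisfied, MDS.

Singleton bound: d ≤ n − k + 1.
Here n = 12, k = 7, so n − k + 1 = 6.
Given d = 6, check d ≤ 6: YES.
Slack = (n − k + 1) − d = 0.
The code is MDS (slack = 0).
Description: the claimed parameters are [12, 7, 6]_11; such a code would be MDS (meets Singleton bound).


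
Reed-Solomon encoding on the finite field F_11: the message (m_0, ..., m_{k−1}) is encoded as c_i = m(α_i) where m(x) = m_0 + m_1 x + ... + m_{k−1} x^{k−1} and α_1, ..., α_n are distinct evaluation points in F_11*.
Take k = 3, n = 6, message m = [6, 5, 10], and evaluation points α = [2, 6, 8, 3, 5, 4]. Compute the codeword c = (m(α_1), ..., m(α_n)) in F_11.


c = [1, 0, 4, 1, 6, 10]

Message polynomial: m(x) = 6 + 5·x + 10·x^2 (mod 11).
For each evaluation point α_i, compute m(α_i) mod 11:
  α_1 = 2: Horner steps 10 → 3 → 1, so m(2) = 1.
  α_2 = 6: Horner steps 10 → 10 → 0, so m(6) = 0.
  α_3 = 8: Horner steps 10 → 8 → 4, so m(8) = 4.
  α_4 = 3: Horner steps 10 → 2 → 1, so m(3) = 1.
  α_5 = 5: Horner steps 10 → 0 → 6, so m(5) = 6.
  α_6 = 4: Horner steps 10 → 1 → 10, so m(4) = 10.
Codeword c = [1, 0, 4, 1, 6, 10] ∈ F_11^6.


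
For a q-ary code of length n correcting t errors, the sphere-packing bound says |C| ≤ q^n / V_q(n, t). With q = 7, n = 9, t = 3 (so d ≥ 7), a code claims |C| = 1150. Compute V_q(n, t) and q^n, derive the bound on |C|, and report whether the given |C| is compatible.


V_q(n, t) = 19495, q^n = 40353607, Hamming bound = 2069, |C| = 1150 ≤ bound (satisfied).

Step 1: Compute V_q(n, t) = Σ_{j=0}^3 C(n, j) (q−1)^j.
  j = 0: C(9,0)·(6)^0 = 1·1 = 1.
  j = 1: C(9,1)·(6)^1 = 9·6 = 54.
  j = 2: C(9,2)·(6)^2 = 36·36 = 1296.
  j = 3: C(9,3)·(6)^3 = 84·216 = 18144.
  V_q(n, t) = 1 + 54 + 1296 + 18144 = 19495.
Step 2: q^n = 7^9 = 40353607.
Step 3: Hamming bound ⌊q^n / V_q(n,t)⌋ = ⌊40353607/19495⌋ = 2069.
Step 4: Compare |C| = 1150 to 2069: satisfied.
The claimed |C| lies below the Hamming bound.


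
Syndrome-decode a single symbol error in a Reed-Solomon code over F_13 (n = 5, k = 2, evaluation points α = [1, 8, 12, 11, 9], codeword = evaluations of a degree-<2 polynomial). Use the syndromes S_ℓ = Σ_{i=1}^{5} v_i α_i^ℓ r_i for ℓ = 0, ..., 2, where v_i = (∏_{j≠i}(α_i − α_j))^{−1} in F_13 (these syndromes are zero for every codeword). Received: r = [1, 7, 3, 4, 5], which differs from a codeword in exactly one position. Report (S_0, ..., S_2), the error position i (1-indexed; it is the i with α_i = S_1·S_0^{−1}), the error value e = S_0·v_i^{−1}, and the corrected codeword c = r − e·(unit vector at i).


S = (10, 12, 4), error at position 5, error magnitude e = 12, c = [1, 7, 3, 4, 6].

Step 1: column multipliers v_i = (∏_{j≠i}(α_i − α_j))^{−1} mod 13.
  i = 1 (α = 1): (1−8)(1−12)(1−11)(1−9) = (−7)·(−11)·(−10)·(−8) = 6160 ≡ 11, so v_1 = 11^{−1} = 6 (mod 13).
  i = 2 (α = 8): (8−1)(8−12)(8−11)(8−9) = 7·(−4)·(−3)·(−1) = −84 ≡ 7, so v_2 = 7^{−1} = 2 (mod 13).
  i = 3 (α = 12): (12−1)(12−8)(12−11)(12−9) = 11·4·1·3 = 132 ≡ 2, so v_3 = 2^{−1} = 7 (mod 13).
  i = 4 (α = 11): (11−1)(11−8)(11−12)(11−9) = 10·3·(−1)·2 = −60 ≡ 5, so v_4 = 5^{−1} = 8 (mod 13).
  i = 5 (α = 9): (9−1)(9−8)(9−12)(9−11) = 8·1·(−3)·(−2) = 48 ≡ 9, so v_5 = 9^{−1} = 3 (mod 13).
  v = [6, 2, 7, 8, 3].
Step 2: syndromes of r = [1, 7, 3, 4, 5] (all sums mod 13).
  S_0 = Σ v_i r_i = 6·1 + 2·7 + 7·3 + 8·4 + 3·5 = 88 ≡ 10.
  S_1 = Σ v_i α_i r_i = 6·1·1 + 2·8·7 + 7·12·3 + 8·11·4 + 3·9·5 = 857 ≡ 12.
  α_i^2 mod 13 = [1, 12, 1, 4, 3].
  S_2 = Σ v_i α_i^2 r_i = 6·1·1 + 2·12·7 + 7·1·3 + 8·4·4 + 3·3·5 = 368 ≡ 4.
  S = (10, 12, 4) ≠ 0, so r is not a codeword (an error is present).
Step 3: locate the error. For a single error e at position i, S_ℓ = v_i·e·α_i^ℓ, so α_err = S_1/S_0.
  S_0^{−1} = 10^{−1} = 4 (mod 13), so α_err = 12·4 = 48 ≡ 9 = α_5. Error position i = 5.
  Consistency check: S_2/S_1 = 4·12 = 48 ≡ 9 = α_err ✓ (single-error assumption holds).
Step 4: error magnitude e = S_0/v_5 = S_0·∏_{j≠5}(α_5 − α_j) = 10·9 = 90 ≡ 12 (mod 13).
Step 5: correct position 5: c_5 = r_5 − e = 5 − 12 ≡ 6 (mod 13). Hence c = [1, 7, 3, 4, 6].
  Check: interpolating c through the α_i gives m(x) = 2 + 12·x (degree < 2) with m(α_i) = c_i for every i, so c is indeed a codeword.


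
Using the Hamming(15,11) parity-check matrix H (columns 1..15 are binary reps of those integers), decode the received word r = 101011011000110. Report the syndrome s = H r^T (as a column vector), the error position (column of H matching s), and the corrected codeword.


s = (0, 0, 1, 1)^T, error position = 3, corrected codeword c = 100011011000110

Compute s = H r^T mod 2 one row at a time:
  s_1 = 1 + 1 + 0 + 0 + 0 + 1 + 1 + 0 = 4 ≡ 0 (mod 2).
  s_2 = 0 + 1 + 1 + 0 + 0 + 1 + 1 + 0 = 4 ≡ 0 (mod 2).
  s_3 = 0 + 1 + 1 + 0 + 0 + 0 + 1 + 0 = 3 ≡ 1 (mod 2).
  s_4 = 1 + 1 + 1 + 0 + 1 + 0 + 1 + 0 = 5 ≡ 1 (mod 2).
s = (0, 0, 1, 1)^T — this equals column 3 of H (binary 0011), so error is at position 3.
Correct: flip bit 3 of r = 101011011000110 to get c = 100011011000110.


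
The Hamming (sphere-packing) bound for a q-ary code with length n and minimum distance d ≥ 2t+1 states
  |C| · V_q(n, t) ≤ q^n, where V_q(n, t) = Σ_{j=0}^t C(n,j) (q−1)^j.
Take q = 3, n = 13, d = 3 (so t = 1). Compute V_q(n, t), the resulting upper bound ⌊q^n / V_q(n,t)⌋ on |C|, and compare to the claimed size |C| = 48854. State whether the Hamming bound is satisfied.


V_q(n, t) = 27, q^n = 1594323, Hamming bound = 59049, |C| = 48854 ≤ bound (satisfied).

Step 1: Compute V_q(n, t) = Σ_{j=0}^1 C(n, j) (q−1)^j.
  j = 0: C(13,0)·(2)^0 = 1·1 = 1.
  j = 1: C(13,1)·(2)^1 = 13·2 = 26.
  V_q(n, t) = 1 + 26 = 27.
Step 2: q^n = 3^13 = 1594323.
Step 3: Hamming bound ⌊q^n / V_q(n,t)⌋ = ⌊1594323/27⌋ = 59049.
Step 4: Compare |C| = 48854 to 59049: satisfied.
The claimed |C| lies below the Hamming bound.


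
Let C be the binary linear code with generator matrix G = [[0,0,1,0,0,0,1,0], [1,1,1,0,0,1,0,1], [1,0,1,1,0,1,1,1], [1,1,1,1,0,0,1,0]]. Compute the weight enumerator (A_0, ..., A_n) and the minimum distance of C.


Weight distribution: A_0 = 1, A_2 = 3, A_3 = 4, A_4 = 3, A_5 = 4, A_6 = 1. Minimum distance d = 2.

Enumerate all 2^4 = 16 messages m ∈ F_2^4.
For each, compute codeword c = mG in F_2^8, then tally its weight.
  m = 0000 → c = 00000000, weight = 0.
  m = 1000 → c = 00100010, weight = 2.
  m = 0100 → c = 11100101, weight = 5.
  m = 1100 → c = 11000111, weight = 5.
  m = 0010 → c = 10110111, weight = 6.
  m = 1010 → c = 10010101, weight = 4.
  m = 0110 → c = 01010010, weight = 3.
  m = 1110 → c = 01110000, weight = 3.
  m = 0001 → c = 11110010, weight = 5.
  m = 1001 → c = 11010000, weight = 3.
  m = 0101 → c = 00010111, weight = 4.
  m = 1101 → c = 00110101, weight = 4.
  m = 0011 → c = 01000101, weight = 3.
  m = 1011 → c = 01100111, weight = 5.
  m = 0111 → c = 10100000, weight = 2.
  m = 1111 → c = 10000010, weight = 2.
Tally weights:
  weight 0: 1 codewords.
  weight 2: 3 codewords.
  weight 3: 4 codewords.
  weight 4: 3 codewords.
  weight 5: 4 codewords.
  weight 6: 1 codewords.
Minimum distance d = smallest w > 0 with A_w > 0 = 2.
Sanity: Σ A_w = 16 = 2^4 = 16 ✓.


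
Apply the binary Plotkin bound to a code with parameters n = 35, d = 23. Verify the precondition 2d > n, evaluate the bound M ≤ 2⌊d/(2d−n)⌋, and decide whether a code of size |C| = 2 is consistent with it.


Plotkin bound M ≤ 4; given |C| = 2 ≤ bound (satisfied).

Check applicability: 2d = 46, n = 35.
2d − n = 11 > 0, so Plotkin applies.
Compute d/(2d−n) = 23/11 ≈ 2.0909.
⌊d/(2d−n)⌋ = 2.
Plotkin bound: M ≤ 2·2 = 4.
Given |C| = 2, check: satisfied.
This |C| is below the Plotkin bound.


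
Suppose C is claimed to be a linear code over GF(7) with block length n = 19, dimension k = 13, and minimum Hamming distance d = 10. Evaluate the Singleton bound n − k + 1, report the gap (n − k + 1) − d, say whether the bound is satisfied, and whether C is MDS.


Singleton RHS = n − k + 1 = 7, slack = -3, bound violated (no such code; not MDS).

Singleton bound: d ≤ n − k + 1.
Here n = 19, k = 13, so n − k + 1 = 7.
Given d = 10, check d ≤ 7: NO.
Slack = (n − k + 1) − d = -3.
The slack is negative: d = 10 exceeds n − k + 1 = 7 by 3, so the Singleton bound is violated and no linear [19, 13, 10]_7 code can exist. In particular it is not MDS (MDS requires d = n − k + 1 exactly).
Description: the claimed parameters are [19, 13, 10]_7; such a code would be impossible (violates the Singleton bound).


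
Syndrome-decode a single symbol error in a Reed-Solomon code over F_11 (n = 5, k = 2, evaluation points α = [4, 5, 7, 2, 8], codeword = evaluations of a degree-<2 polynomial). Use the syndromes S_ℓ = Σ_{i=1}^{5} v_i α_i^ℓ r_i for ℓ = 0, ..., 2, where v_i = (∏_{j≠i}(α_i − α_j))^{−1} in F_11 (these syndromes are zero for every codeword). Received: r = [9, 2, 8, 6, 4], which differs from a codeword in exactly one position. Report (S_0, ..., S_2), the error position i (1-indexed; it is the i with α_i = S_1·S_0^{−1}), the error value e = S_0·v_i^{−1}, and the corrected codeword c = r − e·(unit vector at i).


S = (9, 1, 5), error at position 2, error magnitude e = 8, c = [9, 5, 8, 6, 4].

Step 1: column multipliers v_i = (∏_{j≠i}(α_i − α_j))^{−1} mod 11.
  i = 1 (α = 4): (4−5)(4−7)(4−2)(4−8) = (−1)·(−3)·2·(−4) = −24 ≡ 9, so v_1 = 9^{−1} = 5 (mod 11).
  i = 2 (α = 5): (5−4)(5−7)(5−2)(5−8) = 1·(−2)·3·(−3) = 18 ≡ 7, so v_2 = 7^{−1} = 8 (mod 11).
  i = 3 (α = 7): (7−4)(7−5)(7−2)(7−8) = 3·2·5·(−1) = −30 ≡ 3, so v_3 = 3^{−1} = 4 (mod 11).
  i = 4 (α = 2): (2−4)(2−5)(2−7)(2−8) = (−2)·(−3)·(−5)·(−6) = 180 ≡ 4, so v_4 = 4^{−1} = 3 (mod 11).
  i = 5 (α = 8): (8−4)(8−5)(8−7)(8−2) = 4·3·1·6 = 72 ≡ 6, so v_5 = 6^{−1} = 2 (mod 11).
  v = [5, 8, 4, 3, 2].
Step 2: syndromes of r = [9, 2, 8, 6, 4] (all sums mod 11).
  S_0 = Σ v_i r_i = 5·9 + 8·2 + 4·8 + 3·6 + 2·4 = 119 ≡ 9.
  S_1 = Σ v_i α_i r_i = 5·4·9 + 8·5·2 + 4·7·8 + 3·2·6 + 2·8·4 = 584 ≡ 1.
  α_i^2 mod 11 = [5, 3, 5, 4, 9].
  S_2 = Σ v_i α_i^2 r_i = 5·5·9 + 8·3·2 + 4·5·8 + 3·4·6 + 2·9·4 = 577 ≡ 5.
  S = (9, 1, 5) ≠ 0, so r is not a codeword (an error is present).
Step 3: locate the error. For a single error e at position i, S_ℓ = v_i·e·α_i^ℓ, so α_err = S_1/S_0.
  S_0^{−1} = 9^{−1} = 5 (mod 11), so α_err = 1·5 = 5 ≡ 5 = α_2. Error position i = 2.
  Consistency check: S_2/S_1 = 5·1 = 5 ≡ 5 = α_err ✓ (single-error assumption holds).
Step 4: error magnitude e = S_0/v_2 = S_0·∏_{j≠2}(α_2 − α_j) = 9·7 = 63 ≡ 8 (mod 11).
Step 5: correct position 2: c_2 = r_2 − e = 2 − 8 ≡ 5 (mod 11). Hence c = [9, 5, 8, 6, 4].
  Check: interpolating c through the α_i gives m(x) = 3 + 7·x (degree < 2) with m(α_i) = c_i for every i, so c is indeed a codeword.


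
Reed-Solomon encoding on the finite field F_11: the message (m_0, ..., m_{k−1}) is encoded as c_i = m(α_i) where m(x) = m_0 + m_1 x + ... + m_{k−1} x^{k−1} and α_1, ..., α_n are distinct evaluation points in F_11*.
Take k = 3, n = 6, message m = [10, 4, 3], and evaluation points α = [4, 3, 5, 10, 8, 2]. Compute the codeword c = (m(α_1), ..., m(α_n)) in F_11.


c = [8, 5, 6, 9, 3, 8]

Message polynomial: m(x) = 10 + 4·x + 3·x^2 (mod 11).
For each evaluation point α_i, compute m(α_i) mod 11:
  α_1 = 4: Horner steps 3 → 5 → 8, so m(4) = 8.
  α_2 = 3: Horner steps 3 → 2 → 5, so m(3) = 5.
  α_3 = 5: Horner steps 3 → 8 → 6, so m(5) = 6.
  α_4 = 10: Horner steps 3 → 1 → 9, so m(10) = 9.
  α_5 = 8: Horner steps 3 → 6 → 3, so m(8) = 3.
  α_6 = 2: Horner steps 3 → 10 → 8, so m(2) = 8.
Codeword c = [8, 5, 6, 9, 3, 8] ∈ F_11^6.


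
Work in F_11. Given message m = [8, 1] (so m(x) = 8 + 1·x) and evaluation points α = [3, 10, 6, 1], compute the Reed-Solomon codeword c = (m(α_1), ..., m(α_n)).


c = [0, 7, 3, 9]

Message polynomial: m(x) = 8 + 1·x (mod 11).
For each evaluation point α_i, compute m(α_i) mod 11:
  α_1 = 3: Horner steps 1 → 0, so m(3) = 0.
  α_2 = 10: Horner steps 1 → 7, so m(10) = 7.
  α_3 = 6: Horner steps 1 → 3, so m(6) = 3.
  α_4 = 1: Horner steps 1 → 9, so m(1) = 9.
Codeword c = [0, 7, 3, 9] ∈ F_11^4.
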